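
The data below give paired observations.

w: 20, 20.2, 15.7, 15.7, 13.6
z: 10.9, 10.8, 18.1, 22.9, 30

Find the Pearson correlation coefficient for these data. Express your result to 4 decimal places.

n = 5, Σw = 85.2, Σz = 92.7, Σw² = 1485.98, Σz² = 1987.47, Σwz = 1487.86
nΣwz − ΣwΣz = 7439.3 − 7898.04 = -458.74
nΣw² − (Σw)² = 7429.9 − 7259.04 = 170.86; nΣz² − (Σz)² = 9937.35 − 8593.29 = 1344.06
r = -458.74 / √(170.86 × 1344.06) = -458.74 / 479.2140 ≈ -0.9573

-0.9573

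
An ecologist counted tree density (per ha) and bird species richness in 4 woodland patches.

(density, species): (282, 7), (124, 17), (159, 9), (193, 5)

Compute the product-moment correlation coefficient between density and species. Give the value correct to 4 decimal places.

n = 4, Σx = 758, Σy = 38, Σx² = 157430, Σy² = 444, Σxy = 6478
nΣxy − ΣxΣy = 25912 − 28804 = -2892
nΣx² − (Σx)² = 629720 − 574564 = 55156; nΣy² − (Σy)² = 1776 − 1444 = 332
r = -2892 / √(55156 × 332) = -2892 / 4279.2280 ≈ -0.6758

-0.6758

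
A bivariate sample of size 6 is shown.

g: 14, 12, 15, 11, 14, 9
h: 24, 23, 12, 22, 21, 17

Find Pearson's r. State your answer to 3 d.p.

-0.127

n = 6, Σg = 75, Σh = 119, Σg² = 963, Σh² = 2463, Σgh = 1481
nΣgh − ΣgΣh = 8886 − 8925 = -39
nΣg² − (Σg)² = 5778 − 5625 = 153; nΣh² − (Σh)² = 14778 − 14161 = 617
r = -39 / √(153 × 617) = -39 / 307.2475 ≈ -0.127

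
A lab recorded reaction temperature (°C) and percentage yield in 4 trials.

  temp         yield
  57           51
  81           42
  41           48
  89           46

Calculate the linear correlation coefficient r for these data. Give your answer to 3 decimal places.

n = 4, Σx = 268, Σy = 187, Σx² = 19412, Σy² = 8785, Σxy = 12371
nΣxy − ΣxΣy = 49484 − 50116 = -632
nΣx² − (Σx)² = 77648 − 71824 = 5824; nΣy² − (Σy)² = 35140 − 34969 = 171
r = -632 / √(5824 × 171) = -632 / 997.9499 ≈ -0.633

-0.633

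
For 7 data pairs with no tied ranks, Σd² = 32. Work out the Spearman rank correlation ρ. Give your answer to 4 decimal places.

0.4286

ρ = 1 − 6Σd² / [n(n²−1)] = 1 − 6×32 / (7×48)
  = 1 − 192/336 = 1 − 0.57143 ≈ 0.4286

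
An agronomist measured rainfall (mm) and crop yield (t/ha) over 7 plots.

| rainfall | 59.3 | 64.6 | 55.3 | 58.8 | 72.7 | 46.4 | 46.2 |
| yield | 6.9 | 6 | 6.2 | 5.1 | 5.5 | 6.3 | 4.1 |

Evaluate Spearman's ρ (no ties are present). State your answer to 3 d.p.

0.143

Rank rainfall: 5, 6, 3, 4, 7, 2, 1
Rank yield: 7, 4, 5, 2, 3, 6, 1
d = rank(rainfall) − rank(yield): -2, 2, -2, 2, 4, -4, 0; Σd² = 48
ρ = 1 − 6Σd² / [n(n²−1)] = 1 − 6×48 / (7×48) = 1 − 288/336 ≈ 0.143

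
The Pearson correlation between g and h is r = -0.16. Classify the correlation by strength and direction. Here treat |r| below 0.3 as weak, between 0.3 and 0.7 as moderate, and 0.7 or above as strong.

r = -0.16 < 0 so the relationship is negative.
|r| = 0.16, which falls in the weak range.

weak negative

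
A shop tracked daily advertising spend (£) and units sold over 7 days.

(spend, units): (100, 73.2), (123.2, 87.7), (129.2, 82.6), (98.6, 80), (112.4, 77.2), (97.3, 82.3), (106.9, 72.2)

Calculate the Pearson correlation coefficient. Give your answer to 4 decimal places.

0.4948

n = 7, Σx = 767.6, Σy = 555.2, Σx² = 85121.5, Σy² = 44218.26, Σxy = 61087.81
nΣxy − ΣxΣy = 427614.67 − 426171.52 = 1443.15
nΣx² − (Σx)² = 595850.5 − 589209.76 = 6640.74; nΣy² − (Σy)² = 309527.82 − 308247.04 = 1280.78
r = 1443.15 / √(6640.74 × 1280.78) = 1443.15 / 2916.3894 ≈ 0.4948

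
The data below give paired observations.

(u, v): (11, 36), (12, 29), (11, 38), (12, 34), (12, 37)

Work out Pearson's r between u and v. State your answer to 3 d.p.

-0.564

n = 5, Σu = 58, Σv = 174, Σu² = 674, Σv² = 6106, Σuv = 2014
nΣuv − ΣuΣv = 10070 − 10092 = -22
nΣu² − (Σu)² = 3370 − 3364 = 6; nΣv² − (Σv)² = 30530 − 30276 = 254
r = -22 / √(6 × 254) = -22 / 39.0384 ≈ -0.564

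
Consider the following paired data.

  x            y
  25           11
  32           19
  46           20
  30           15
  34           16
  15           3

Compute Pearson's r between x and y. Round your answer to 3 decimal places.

n = 6, Σx = 182, Σy = 84, Σx² = 6046, Σy² = 1372, Σxy = 2842
nΣxy − ΣxΣy = 17052 − 15288 = 1764
nΣx² − (Σx)² = 36276 − 33124 = 3152; nΣy² − (Σy)² = 8232 − 7056 = 1176
r = 1764 / √(3152 × 1176) = 1764 / 1925.2927 ≈ 0.916

0.916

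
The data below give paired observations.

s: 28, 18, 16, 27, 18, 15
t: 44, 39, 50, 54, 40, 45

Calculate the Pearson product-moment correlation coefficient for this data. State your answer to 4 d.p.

n = 6, Σs = 122, Σt = 272, Σs² = 2642, Σt² = 12498, Σst = 5587
nΣst − ΣsΣt = 33522 − 33184 = 338
nΣs² − (Σs)² = 15852 − 14884 = 968; nΣt² − (Σt)² = 74988 − 73984 = 1004
r = 338 / √(968 × 1004) = 338 / 985.8357 ≈ 0.3429

0.3429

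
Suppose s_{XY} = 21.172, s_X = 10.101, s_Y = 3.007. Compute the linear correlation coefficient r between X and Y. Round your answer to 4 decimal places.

r = Cov(X,Y) / (s_X · s_Y) = 21.172 / (10.101 × 3.007)
  = 21.172 / 30.3737 ≈ 0.6971

0.6971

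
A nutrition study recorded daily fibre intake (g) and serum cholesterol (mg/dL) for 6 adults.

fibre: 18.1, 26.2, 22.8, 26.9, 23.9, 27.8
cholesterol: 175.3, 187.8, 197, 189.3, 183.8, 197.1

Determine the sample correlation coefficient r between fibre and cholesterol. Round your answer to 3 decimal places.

n = 6, Σx = 145.7, Σy = 1130.3, Σx² = 3601.55, Σy² = 213273.27, Σxy = 27549.26
nΣxy − ΣxΣy = 165295.56 − 164684.71 = 610.85
nΣx² − (Σx)² = 21609.3 − 21228.49 = 380.81; nΣy² − (Σy)² = 1279639.62 − 1277578.09 = 2061.53
r = 610.85 / √(380.81 × 2061.53) = 610.85 / 886.0312 ≈ 0.689

0.689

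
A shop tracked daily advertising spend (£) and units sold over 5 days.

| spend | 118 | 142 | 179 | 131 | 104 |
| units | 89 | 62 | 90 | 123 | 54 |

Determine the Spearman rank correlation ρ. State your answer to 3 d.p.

0.500

Rank spend: 2, 4, 5, 3, 1
Rank units: 3, 2, 4, 5, 1
d = rank(spend) − rank(units): -1, 2, 1, -2, 0; Σd² = 10
ρ = 1 − 6Σd² / [n(n²−1)] = 1 − 6×10 / (5×24) = 1 − 60/120 ≈ 0.500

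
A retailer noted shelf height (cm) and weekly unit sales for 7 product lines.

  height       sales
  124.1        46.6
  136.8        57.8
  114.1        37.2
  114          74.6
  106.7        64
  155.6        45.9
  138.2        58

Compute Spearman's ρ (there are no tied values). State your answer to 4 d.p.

-0.4643

Rank height: 4, 5, 3, 2, 1, 7, 6
Rank sales: 3, 4, 1, 7, 6, 2, 5
d = rank(height) − rank(sales): 1, 1, 2, -5, -5, 5, 1; Σd² = 82
ρ = 1 − 6Σd² / [n(n²−1)] = 1 − 6×82 / (7×48) = 1 − 492/336 ≈ -0.4643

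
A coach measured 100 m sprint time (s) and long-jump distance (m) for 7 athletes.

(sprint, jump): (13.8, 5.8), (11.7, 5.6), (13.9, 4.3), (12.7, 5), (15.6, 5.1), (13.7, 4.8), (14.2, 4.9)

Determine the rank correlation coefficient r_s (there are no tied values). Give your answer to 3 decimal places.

Rank sprint: 4, 1, 5, 2, 7, 3, 6
Rank jump: 7, 6, 1, 4, 5, 2, 3
d = rank(sprint) − rank(jump): -3, -5, 4, -2, 2, 1, 3; Σd² = 68
ρ = 1 − 6Σd² / [n(n²−1)] = 1 − 6×68 / (7×48) = 1 − 408/336 ≈ -0.214

-0.214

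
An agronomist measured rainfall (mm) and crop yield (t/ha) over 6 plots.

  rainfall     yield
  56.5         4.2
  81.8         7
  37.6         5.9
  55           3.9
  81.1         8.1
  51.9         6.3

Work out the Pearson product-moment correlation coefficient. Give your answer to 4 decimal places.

n = 6, Σx = 363.9, Σy = 35.4, Σx² = 23593.07, Σy² = 221.96, Σxy = 2230.12
nΣxy − ΣxΣy = 13380.72 − 12882.06 = 498.66
nΣx² − (Σx)² = 141558.42 − 132423.21 = 9135.21; nΣy² − (Σy)² = 1331.76 − 1253.16 = 78.6
r = 498.66 / √(9135.21 × 78.6) = 498.66 / 847.3650 ≈ 0.5885

0.5885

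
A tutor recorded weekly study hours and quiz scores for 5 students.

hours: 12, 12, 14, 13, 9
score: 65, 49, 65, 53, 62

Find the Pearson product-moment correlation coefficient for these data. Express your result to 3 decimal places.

n = 5, Σx = 60, Σy = 294, Σx² = 734, Σy² = 17504, Σxy = 3525
nΣxy − ΣxΣy = 17625 − 17640 = -15
nΣx² − (Σx)² = 3670 − 3600 = 70; nΣy² − (Σy)² = 87520 − 86436 = 1084
r = -15 / √(70 × 1084) = -15 / 275.4632 ≈ -0.054

-0.054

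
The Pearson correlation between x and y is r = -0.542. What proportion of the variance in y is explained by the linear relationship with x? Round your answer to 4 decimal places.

r² = (-0.542)² = 0.2938

0.2938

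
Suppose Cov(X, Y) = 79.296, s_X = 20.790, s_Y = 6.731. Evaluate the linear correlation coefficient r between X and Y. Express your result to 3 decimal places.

0.567

r = Cov(X,Y) / (s_X · s_Y) = 79.296 / (20.790 × 6.731)
  = 79.296 / 139.9375 ≈ 0.567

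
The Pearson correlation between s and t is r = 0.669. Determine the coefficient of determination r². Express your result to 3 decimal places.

0.448

r² = (0.669)² = 0.448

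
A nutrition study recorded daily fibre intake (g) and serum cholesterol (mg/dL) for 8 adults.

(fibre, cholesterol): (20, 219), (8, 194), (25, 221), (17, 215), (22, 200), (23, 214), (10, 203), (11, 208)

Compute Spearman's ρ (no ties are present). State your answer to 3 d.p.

Rank fibre: 5, 1, 8, 4, 6, 7, 2, 3
Rank cholesterol: 7, 1, 8, 6, 2, 5, 3, 4
d = rank(fibre) − rank(cholesterol): -2, 0, 0, -2, 4, 2, -1, -1; Σd² = 30
ρ = 1 − 6Σd² / [n(n²−1)] = 1 − 6×30 / (8×63) = 1 − 180/504 ≈ 0.643

0.643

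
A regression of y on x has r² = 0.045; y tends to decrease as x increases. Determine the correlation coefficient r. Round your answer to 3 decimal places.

-0.212

|r| = √0.045 = 0.212
The association is negative, so r = −0.212.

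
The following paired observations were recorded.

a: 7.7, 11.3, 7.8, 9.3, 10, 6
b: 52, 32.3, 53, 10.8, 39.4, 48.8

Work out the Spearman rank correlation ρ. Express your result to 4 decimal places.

Rank a: 2, 6, 3, 4, 5, 1
Rank b: 5, 2, 6, 1, 3, 4
d = rank(a) − rank(b): -3, 4, -3, 3, 2, -3; Σd² = 56
ρ = 1 − 6Σd² / [n(n²−1)] = 1 − 6×56 / (6×35) = 1 − 336/210 ≈ -0.6000

-0.6000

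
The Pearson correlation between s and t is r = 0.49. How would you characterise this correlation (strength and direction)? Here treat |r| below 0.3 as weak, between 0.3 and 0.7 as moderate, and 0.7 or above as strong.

moderate positive

r = 0.49 > 0 so the relationship is positive.
|r| = 0.49, which falls in the moderate range.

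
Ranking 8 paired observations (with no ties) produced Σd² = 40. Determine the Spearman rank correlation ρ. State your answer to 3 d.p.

ρ = 1 − 6Σd² / [n(n²−1)] = 1 − 6×40 / (8×63)
  = 1 − 240/504 = 1 − 0.4762 ≈ 0.524

0.524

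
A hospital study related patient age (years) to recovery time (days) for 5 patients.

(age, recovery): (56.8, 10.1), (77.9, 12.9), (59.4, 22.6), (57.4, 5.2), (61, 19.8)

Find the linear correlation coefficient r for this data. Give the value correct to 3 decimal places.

n = 5, Σx = 312.5, Σy = 70.6, Σx² = 19838.77, Σy² = 1198.26, Σxy = 4427.31
nΣxy − ΣxΣy = 22136.55 − 22062.5 = 74.05
nΣx² − (Σx)² = 99193.85 − 97656.25 = 1537.6; nΣy² − (Σy)² = 5991.3 − 4984.36 = 1006.94
r = 74.05 / √(1537.6 × 1006.94) = 74.05 / 1244.2954 ≈ 0.060

0.060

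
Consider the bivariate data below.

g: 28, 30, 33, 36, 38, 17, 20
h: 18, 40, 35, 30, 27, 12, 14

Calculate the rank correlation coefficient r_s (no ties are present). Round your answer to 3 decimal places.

Rank g: 3, 4, 5, 6, 7, 1, 2
Rank h: 3, 7, 6, 5, 4, 1, 2
d = rank(g) − rank(h): 0, -3, -1, 1, 3, 0, 0; Σd² = 20
ρ = 1 − 6Σd² / [n(n²−1)] = 1 − 6×20 / (7×48) = 1 − 120/336 ≈ 0.643

0.643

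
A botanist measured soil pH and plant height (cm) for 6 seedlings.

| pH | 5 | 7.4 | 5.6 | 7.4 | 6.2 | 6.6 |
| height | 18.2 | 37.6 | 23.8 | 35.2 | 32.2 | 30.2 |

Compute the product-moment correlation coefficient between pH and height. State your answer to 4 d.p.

0.9582

n = 6, Σx = 38.2, Σy = 177.2, Σx² = 247.88, Σy² = 5499.36, Σxy = 1161.96
nΣxy − ΣxΣy = 6971.76 − 6769.04 = 202.72
nΣx² − (Σx)² = 1487.28 − 1459.24 = 28.04; nΣy² − (Σy)² = 32996.16 − 31399.84 = 1596.32
r = 202.72 / √(28.04 × 1596.32) = 202.72 / 211.5675 ≈ 0.9582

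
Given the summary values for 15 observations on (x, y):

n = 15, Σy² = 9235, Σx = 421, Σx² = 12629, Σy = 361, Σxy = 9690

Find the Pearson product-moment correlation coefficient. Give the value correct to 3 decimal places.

-0.663

r = (nΣxy − ΣxΣy) / √[(nΣx² − (Σx)²)(nΣy² − (Σy)²)]
Numerator: 15×9690 − 421×361 = -6631
Denominator: √[(189435 − 177241)(138525 − 130321)] = √[12194 × 8204] = 10001.9786
r = -6631 / 10001.9786 ≈ -0.663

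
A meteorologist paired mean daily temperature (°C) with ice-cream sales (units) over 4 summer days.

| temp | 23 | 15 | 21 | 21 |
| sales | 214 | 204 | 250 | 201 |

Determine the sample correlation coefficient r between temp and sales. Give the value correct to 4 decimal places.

n = 4, Σx = 80, Σy = 869, Σx² = 1636, Σy² = 190313, Σxy = 17453
nΣxy − ΣxΣy = 69812 − 69520 = 292
nΣx² − (Σx)² = 6544 − 6400 = 144; nΣy² − (Σy)² = 761252 − 755161 = 6091
r = 292 / √(144 × 6091) = 292 / 936.5383 ≈ 0.3118

0.3118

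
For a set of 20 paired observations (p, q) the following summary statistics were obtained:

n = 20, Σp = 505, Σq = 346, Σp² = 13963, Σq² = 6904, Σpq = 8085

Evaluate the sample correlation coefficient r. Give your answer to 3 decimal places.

-0.618

r = (nΣpq − ΣpΣq) / √[(nΣp² − (Σp)²)(nΣq² − (Σq)²)]
Numerator: 20×8085 − 505×346 = -13030
Denominator: √[(279260 − 255025)(138080 − 119716)] = √[24235 × 18364] = 21096.2447
r = -13030 / 21096.2447 ≈ -0.618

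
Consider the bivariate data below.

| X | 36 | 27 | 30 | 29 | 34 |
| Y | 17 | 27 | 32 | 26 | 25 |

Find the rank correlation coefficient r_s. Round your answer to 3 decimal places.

Rank X: 5, 1, 3, 2, 4
Rank Y: 1, 4, 5, 3, 2
d = rank(X) − rank(Y): 4, -3, -2, -1, 2; Σd² = 34
ρ = 1 − 6Σd² / [n(n²−1)] = 1 − 6×34 / (5×24) = 1 − 204/120 ≈ -0.700

-0.700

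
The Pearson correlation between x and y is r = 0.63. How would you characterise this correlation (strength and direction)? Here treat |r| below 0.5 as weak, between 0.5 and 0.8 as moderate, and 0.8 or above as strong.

r = 0.63 > 0 so the relationship is positive.
|r| = 0.63, which falls in the moderate range.

moderate positive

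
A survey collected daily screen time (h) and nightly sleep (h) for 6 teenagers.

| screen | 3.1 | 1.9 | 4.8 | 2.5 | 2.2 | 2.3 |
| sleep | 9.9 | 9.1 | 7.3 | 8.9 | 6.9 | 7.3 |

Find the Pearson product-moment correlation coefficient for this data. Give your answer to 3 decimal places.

-0.167

n = 6, Σx = 16.8, Σy = 49.4, Σx² = 52.64, Σy² = 414.22, Σxy = 137.24
nΣxy − ΣxΣy = 823.44 − 829.92 = -6.48
nΣx² − (Σx)² = 315.84 − 282.24 = 33.6; nΣy² − (Σy)² = 2485.32 − 2440.36 = 44.96
r = -6.48 / √(33.6 × 44.96) = -6.48 / 38.8672 ≈ -0.167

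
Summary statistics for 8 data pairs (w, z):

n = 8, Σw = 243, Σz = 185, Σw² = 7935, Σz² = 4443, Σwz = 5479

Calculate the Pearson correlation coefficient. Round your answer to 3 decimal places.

r = (nΣwz − ΣwΣz) / √[(nΣw² − (Σw)²)(nΣz² − (Σz)²)]
Numerator: 8×5479 − 243×185 = -1123
Denominator: √[(63480 − 59049)(35544 − 34225)] = √[4431 × 1319] = 2417.5378
r = -1123 / 2417.5378 ≈ -0.465

-0.465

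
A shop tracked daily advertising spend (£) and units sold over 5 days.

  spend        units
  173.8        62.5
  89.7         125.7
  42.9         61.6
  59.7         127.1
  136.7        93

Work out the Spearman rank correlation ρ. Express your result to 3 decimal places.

0.000

Rank spend: 5, 3, 1, 2, 4
Rank units: 2, 4, 1, 5, 3
d = rank(spend) − rank(units): 3, -1, 0, -3, 1; Σd² = 20
ρ = 1 − 6Σd² / [n(n²−1)] = 1 − 6×20 / (5×24) = 1 − 120/120 ≈ 0.000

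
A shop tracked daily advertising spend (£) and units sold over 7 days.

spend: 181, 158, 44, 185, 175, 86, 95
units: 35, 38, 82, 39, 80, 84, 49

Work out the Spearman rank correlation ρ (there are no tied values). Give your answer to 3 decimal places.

Rank spend: 6, 4, 1, 7, 5, 2, 3
Rank units: 1, 2, 6, 3, 5, 7, 4
d = rank(spend) − rank(units): 5, 2, -5, 4, 0, -5, -1; Σd² = 96
ρ = 1 − 6Σd² / [n(n²−1)] = 1 − 6×96 / (7×48) = 1 − 576/336 ≈ -0.714

-0.714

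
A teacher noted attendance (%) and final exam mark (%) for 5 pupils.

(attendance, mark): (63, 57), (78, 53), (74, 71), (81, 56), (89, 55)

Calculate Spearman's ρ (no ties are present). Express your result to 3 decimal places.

-0.600

Rank attendance: 1, 3, 2, 4, 5
Rank mark: 4, 1, 5, 3, 2
d = rank(attendance) − rank(mark): -3, 2, -3, 1, 3; Σd² = 32
ρ = 1 − 6Σd² / [n(n²−1)] = 1 − 6×32 / (5×24) = 1 − 192/120 ≈ -0.600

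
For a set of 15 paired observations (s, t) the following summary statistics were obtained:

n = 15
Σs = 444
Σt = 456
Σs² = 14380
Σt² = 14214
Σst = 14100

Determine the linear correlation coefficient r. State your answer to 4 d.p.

0.9132

r = (nΣst − ΣsΣt) / √[(nΣs² − (Σs)²)(nΣt² − (Σt)²)]
Numerator: 15×14100 − 444×456 = 9036
Denominator: √[(215700 − 197136)(213210 − 207936)] = √[18564 × 5274] = 9894.7732
r = 9036 / 9894.7732 ≈ 0.9132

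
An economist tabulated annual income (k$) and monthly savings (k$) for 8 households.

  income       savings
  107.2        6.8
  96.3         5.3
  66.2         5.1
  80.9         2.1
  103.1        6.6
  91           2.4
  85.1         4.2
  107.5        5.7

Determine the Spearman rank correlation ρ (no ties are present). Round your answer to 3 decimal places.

0.762

Rank income: 7, 5, 1, 2, 6, 4, 3, 8
Rank savings: 8, 5, 4, 1, 7, 2, 3, 6
d = rank(income) − rank(savings): -1, 0, -3, 1, -1, 2, 0, 2; Σd² = 20
ρ = 1 − 6Σd² / [n(n²−1)] = 1 − 6×20 / (8×63) = 1 − 120/504 ≈ 0.762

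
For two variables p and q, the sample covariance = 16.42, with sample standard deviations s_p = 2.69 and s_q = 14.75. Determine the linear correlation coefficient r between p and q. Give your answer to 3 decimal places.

r = Cov(p,q) / (s_p · s_q) = 16.42 / (2.69 × 14.75)
  = 16.42 / 39.6775 ≈ 0.414

0.414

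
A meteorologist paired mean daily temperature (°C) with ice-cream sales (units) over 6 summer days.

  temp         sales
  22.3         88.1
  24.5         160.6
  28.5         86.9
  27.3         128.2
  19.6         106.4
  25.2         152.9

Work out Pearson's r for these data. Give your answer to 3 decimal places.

n = 6, Σx = 147.4, Σy = 723.1, Σx² = 3674.28, Σy² = 92240.19, Σxy = 17814.36
nΣxy − ΣxΣy = 106886.16 − 106584.94 = 301.22
nΣx² − (Σx)² = 22045.68 − 21726.76 = 318.92; nΣy² − (Σy)² = 553441.14 − 522873.61 = 30567.53
r = 301.22 / √(318.92 × 30567.53) = 301.22 / 3122.2743 ≈ 0.096

0.096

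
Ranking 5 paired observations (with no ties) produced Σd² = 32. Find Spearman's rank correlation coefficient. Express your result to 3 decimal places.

ρ = 1 − 6Σd² / [n(n²−1)] = 1 − 6×32 / (5×24)
  = 1 − 192/120 = 1 − 1.6000 ≈ -0.600

-0.600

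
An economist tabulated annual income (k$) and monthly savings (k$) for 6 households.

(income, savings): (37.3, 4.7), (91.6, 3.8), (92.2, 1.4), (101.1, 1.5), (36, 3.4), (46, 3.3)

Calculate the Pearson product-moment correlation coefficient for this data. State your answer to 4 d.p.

n = 6, Σx = 404.2, Σy = 18.1, Σx² = 31915.9, Σy² = 63.19, Σxy = 1078.32
nΣxy − ΣxΣy = 6469.92 − 7316.02 = -846.1
nΣx² − (Σx)² = 191495.4 − 163377.64 = 28117.76; nΣy² − (Σy)² = 379.14 − 327.61 = 51.53
r = -846.1 / √(28117.76 × 51.53) = -846.1 / 1203.7060 ≈ -0.7029

-0.7029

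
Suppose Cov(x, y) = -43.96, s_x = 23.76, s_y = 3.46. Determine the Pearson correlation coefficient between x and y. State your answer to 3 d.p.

r = Cov(x,y) / (s_x · s_y) = -43.96 / (23.76 × 3.46)
  = -43.96 / 82.2096 ≈ -0.535

-0.535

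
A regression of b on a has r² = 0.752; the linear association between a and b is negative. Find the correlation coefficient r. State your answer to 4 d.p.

-0.8672

|r| = √0.752 = 0.8672
The association is negative, so r = −0.8672.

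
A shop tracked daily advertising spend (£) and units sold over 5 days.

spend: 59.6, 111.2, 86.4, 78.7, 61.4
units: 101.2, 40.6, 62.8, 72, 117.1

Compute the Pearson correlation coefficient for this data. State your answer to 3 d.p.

n = 5, Σx = 397.3, Σy = 393.7, Σx² = 33346.21, Σy² = 34730.05, Σxy = 28828.5
nΣxy − ΣxΣy = 144142.5 − 156417.01 = -12274.51
nΣx² − (Σx)² = 166731.05 − 157847.29 = 8883.76; nΣy² − (Σy)² = 173650.25 − 154999.69 = 18650.56
r = -12274.51 / √(8883.76 × 18650.56) = -12274.51 / 12871.9501 ≈ -0.954

-0.954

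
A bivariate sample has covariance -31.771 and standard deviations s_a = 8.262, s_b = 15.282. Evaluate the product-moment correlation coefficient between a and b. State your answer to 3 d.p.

r = Cov(a,b) / (s_a · s_b) = -31.771 / (8.262 × 15.282)
  = -31.771 / 126.2599 ≈ -0.252

-0.252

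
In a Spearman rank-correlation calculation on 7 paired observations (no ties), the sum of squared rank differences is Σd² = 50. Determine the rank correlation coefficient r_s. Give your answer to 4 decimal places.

ρ = 1 − 6Σd² / [n(n²−1)] = 1 − 6×50 / (7×48)
  = 1 − 300/336 = 1 − 0.89286 ≈ 0.1071

0.1071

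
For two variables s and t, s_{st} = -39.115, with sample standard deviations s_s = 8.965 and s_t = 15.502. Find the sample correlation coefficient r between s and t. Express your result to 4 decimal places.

-0.2815

r = Cov(s,t) / (s_s · s_t) = -39.115 / (8.965 × 15.502)
  = -39.115 / 138.9754 ≈ -0.2815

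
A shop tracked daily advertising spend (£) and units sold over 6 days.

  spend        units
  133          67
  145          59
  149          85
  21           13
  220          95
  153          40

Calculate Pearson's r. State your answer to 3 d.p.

n = 6, Σx = 821, Σy = 359, Σx² = 133165, Σy² = 25989, Σxy = 57424
nΣxy − ΣxΣy = 344544 − 294739 = 49805
nΣx² − (Σx)² = 798990 − 674041 = 124949; nΣy² − (Σy)² = 155934 − 128881 = 27053
r = 49805 / √(124949 × 27053) = 49805 / 58139.8770 ≈ 0.857

0.857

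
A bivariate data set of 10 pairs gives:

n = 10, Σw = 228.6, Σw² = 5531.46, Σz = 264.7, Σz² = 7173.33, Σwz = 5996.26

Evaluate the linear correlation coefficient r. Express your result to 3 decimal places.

-0.243

r = (nΣwz − ΣwΣz) / √[(nΣw² − (Σw)²)(nΣz² − (Σz)²)]
Numerator: 10×5996.26 − 228.6×264.7 = -547.82
Denominator: √[(55314.6 − 52257.96)(71733.3 − 70066.09)] = √[3056.64 × 1667.21] = 2257.4456
r = -547.82 / 2257.4456 ≈ -0.243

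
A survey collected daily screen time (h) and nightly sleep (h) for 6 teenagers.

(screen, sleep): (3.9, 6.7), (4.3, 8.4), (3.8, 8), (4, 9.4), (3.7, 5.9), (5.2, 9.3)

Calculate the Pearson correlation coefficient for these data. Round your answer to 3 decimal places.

0.638

n = 6, Σx = 24.9, Σy = 47.7, Σx² = 104.87, Σy² = 389.11, Σxy = 200.44
nΣxy − ΣxΣy = 1202.64 − 1187.73 = 14.91
nΣx² − (Σx)² = 629.22 − 620.01 = 9.21; nΣy² − (Σy)² = 2334.66 − 2275.29 = 59.37
r = 14.91 / √(9.21 × 59.37) = 14.91 / 23.3837 ≈ 0.638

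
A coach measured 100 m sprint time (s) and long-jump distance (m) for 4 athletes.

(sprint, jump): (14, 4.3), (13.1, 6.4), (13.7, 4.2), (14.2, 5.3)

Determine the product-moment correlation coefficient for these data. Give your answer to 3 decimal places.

-0.615

n = 4, Σx = 55, Σy = 20.2, Σx² = 756.94, Σy² = 105.18, Σxy = 276.84
nΣxy − ΣxΣy = 1107.36 − 1111 = -3.64
nΣx² − (Σx)² = 3027.76 − 3025 = 2.76; nΣy² − (Σy)² = 420.72 − 408.04 = 12.68
r = -3.64 / √(2.76 × 12.68) = -3.64 / 5.9158 ≈ -0.615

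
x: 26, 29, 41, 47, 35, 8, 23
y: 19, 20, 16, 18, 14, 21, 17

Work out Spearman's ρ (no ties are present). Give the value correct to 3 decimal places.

-0.536

Rank x: 3, 4, 6, 7, 5, 1, 2
Rank y: 5, 6, 2, 4, 1, 7, 3
d = rank(x) − rank(y): -2, -2, 4, 3, 4, -6, -1; Σd² = 86
ρ = 1 − 6Σd² / [n(n²−1)] = 1 − 6×86 / (7×48) = 1 − 516/336 ≈ -0.536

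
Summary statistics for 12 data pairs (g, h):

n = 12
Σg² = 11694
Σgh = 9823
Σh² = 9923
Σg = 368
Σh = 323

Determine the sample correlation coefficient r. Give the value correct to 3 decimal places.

r = (nΣgh − ΣgΣh) / √[(nΣg² − (Σg)²)(nΣh² − (Σh)²)]
Numerator: 12×9823 − 368×323 = -988
Denominator: √[(140328 − 135424)(119076 − 104329)] = √[4904 × 14747] = 8504.0748
r = -988 / 8504.0748 ≈ -0.116

-0.116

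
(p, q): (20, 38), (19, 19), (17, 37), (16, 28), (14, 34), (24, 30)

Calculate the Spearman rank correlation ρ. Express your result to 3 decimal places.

0.086

Rank p: 5, 4, 3, 2, 1, 6
Rank q: 6, 1, 5, 2, 4, 3
d = rank(p) − rank(q): -1, 3, -2, 0, -3, 3; Σd² = 32
ρ = 1 − 6Σd² / [n(n²−1)] = 1 − 6×32 / (6×35) = 1 − 192/210 ≈ 0.086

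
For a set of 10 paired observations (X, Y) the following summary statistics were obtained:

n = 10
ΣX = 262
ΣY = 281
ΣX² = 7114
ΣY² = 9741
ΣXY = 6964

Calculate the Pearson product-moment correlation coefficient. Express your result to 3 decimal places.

-0.587

r = (nΣXY − ΣXΣY) / √[(nΣX² − (ΣX)²)(nΣY² − (ΣY)²)]
Numerator: 10×6964 − 262×281 = -3982
Denominator: √[(71140 − 68644)(97410 − 78961)] = √[2496 × 18449] = 6785.9195
r = -3982 / 6785.9195 ≈ -0.587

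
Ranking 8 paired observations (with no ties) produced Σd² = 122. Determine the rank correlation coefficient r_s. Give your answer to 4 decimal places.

-0.4524

ρ = 1 − 6Σd² / [n(n²−1)] = 1 − 6×122 / (8×63)
  = 1 − 732/504 = 1 − 1.45238 ≈ -0.4524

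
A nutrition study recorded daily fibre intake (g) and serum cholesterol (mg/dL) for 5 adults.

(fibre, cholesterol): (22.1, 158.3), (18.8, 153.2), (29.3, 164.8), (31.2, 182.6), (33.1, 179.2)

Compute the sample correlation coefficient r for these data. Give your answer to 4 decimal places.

0.9198

n = 5, Σx = 134.5, Σy = 838.1, Σx² = 3769.39, Σy² = 141143.57, Σxy = 22835.87
nΣxy − ΣxΣy = 114179.35 − 112724.45 = 1454.9
nΣx² − (Σx)² = 18846.95 − 18090.25 = 756.7; nΣy² − (Σy)² = 705717.85 − 702411.61 = 3306.24
r = 1454.9 / √(756.7 × 3306.24) = 1454.9 / 1581.7180 ≈ 0.9198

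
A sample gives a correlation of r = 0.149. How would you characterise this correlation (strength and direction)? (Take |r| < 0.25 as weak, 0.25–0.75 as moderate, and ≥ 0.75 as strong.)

r = 0.149 > 0 so the relationship is positive.
|r| = 0.149, which falls in the weak range.

weak positive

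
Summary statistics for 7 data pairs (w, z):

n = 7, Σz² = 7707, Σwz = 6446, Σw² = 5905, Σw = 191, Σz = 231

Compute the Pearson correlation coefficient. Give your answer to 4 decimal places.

r = (nΣwz − ΣwΣz) / √[(nΣw² − (Σw)²)(nΣz² − (Σz)²)]
Numerator: 7×6446 − 191×231 = 1001
Denominator: √[(41335 − 36481)(53949 − 53361)] = √[4854 × 588] = 1689.4236
r = 1001 / 1689.4236 ≈ 0.5925

0.5925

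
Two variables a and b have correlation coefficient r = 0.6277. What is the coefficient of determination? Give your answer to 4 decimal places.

r² = (0.6277)² = 0.3940

0.3940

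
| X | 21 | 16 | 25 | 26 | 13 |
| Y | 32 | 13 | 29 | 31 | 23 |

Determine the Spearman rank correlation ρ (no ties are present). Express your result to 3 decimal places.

Rank X: 3, 2, 4, 5, 1
Rank Y: 5, 1, 3, 4, 2
d = rank(X) − rank(Y): -2, 1, 1, 1, -1; Σd² = 8
ρ = 1 − 6Σd² / [n(n²−1)] = 1 − 6×8 / (5×24) = 1 − 48/120 ≈ 0.600

0.600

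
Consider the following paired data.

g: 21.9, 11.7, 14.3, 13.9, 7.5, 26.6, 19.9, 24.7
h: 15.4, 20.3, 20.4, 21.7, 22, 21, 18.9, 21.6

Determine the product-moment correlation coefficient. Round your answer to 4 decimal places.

n = 8, Σg = 140.5, Σh = 161.3, Σg² = 2784.11, Σh² = 3285.07, Σgh = 2801.35
nΣgh − ΣgΣh = 22410.8 − 22662.65 = -251.85
nΣg² − (Σg)² = 22272.88 − 19740.25 = 2532.63; nΣh² − (Σh)² = 26280.56 − 26017.69 = 262.87
r = -251.85 / √(2532.63 × 262.87) = -251.85 / 815.9365 ≈ -0.3087

-0.3087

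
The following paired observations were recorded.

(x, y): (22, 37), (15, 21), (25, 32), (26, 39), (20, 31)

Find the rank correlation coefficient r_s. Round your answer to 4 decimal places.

Rank x: 3, 1, 4, 5, 2
Rank y: 4, 1, 3, 5, 2
d = rank(x) − rank(y): -1, 0, 1, 0, 0; Σd² = 2
ρ = 1 − 6Σd² / [n(n²−1)] = 1 − 6×2 / (5×24) = 1 − 12/120 ≈ 0.9000

0.9000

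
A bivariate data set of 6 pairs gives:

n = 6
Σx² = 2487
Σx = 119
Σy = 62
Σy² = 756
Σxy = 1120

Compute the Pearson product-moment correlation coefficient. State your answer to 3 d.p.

-0.907

r = (nΣxy − ΣxΣy) / √[(nΣx² − (Σx)²)(nΣy² − (Σy)²)]
Numerator: 6×1120 − 119×62 = -658
Denominator: √[(14922 − 14161)(4536 − 3844)] = √[761 × 692] = 725.6804
r = -658 / 725.6804 ≈ -0.907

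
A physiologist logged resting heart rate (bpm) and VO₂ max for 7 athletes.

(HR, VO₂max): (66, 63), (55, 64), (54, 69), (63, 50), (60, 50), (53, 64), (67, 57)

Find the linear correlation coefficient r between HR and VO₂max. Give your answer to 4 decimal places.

-0.5246

n = 7, Σx = 418, Σy = 417, Σx² = 25164, Σy² = 25171, Σxy = 24765
nΣxy − ΣxΣy = 173355 − 174306 = -951
nΣx² − (Σx)² = 176148 − 174724 = 1424; nΣy² − (Σy)² = 176197 − 173889 = 2308
r = -951 / √(1424 × 2308) = -951 / 1812.8960 ≈ -0.5246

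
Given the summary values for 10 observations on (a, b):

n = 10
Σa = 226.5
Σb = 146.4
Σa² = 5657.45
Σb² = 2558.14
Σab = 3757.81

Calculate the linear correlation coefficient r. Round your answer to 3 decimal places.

r = (nΣab − ΣaΣb) / √[(nΣa² − (Σa)²)(nΣb² − (Σb)²)]
Numerator: 10×3757.81 − 226.5×146.4 = 4418.5
Denominator: √[(56574.5 − 51302.25)(25581.4 − 21432.96)] = √[5272.25 × 4148.44] = 4676.7096
r = 4418.5 / 4676.7096 ≈ 0.945

0.945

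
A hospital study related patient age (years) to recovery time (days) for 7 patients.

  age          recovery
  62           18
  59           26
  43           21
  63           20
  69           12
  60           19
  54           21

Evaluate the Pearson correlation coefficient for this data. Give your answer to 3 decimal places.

-0.528

n = 7, Σx = 410, Σy = 137, Σx² = 24420, Σy² = 2787, Σxy = 7915
nΣxy − ΣxΣy = 55405 − 56170 = -765
nΣx² − (Σx)² = 170940 − 168100 = 2840; nΣy² − (Σy)² = 19509 − 18769 = 740
r = -765 / √(2840 × 740) = -765 / 1449.6896 ≈ -0.528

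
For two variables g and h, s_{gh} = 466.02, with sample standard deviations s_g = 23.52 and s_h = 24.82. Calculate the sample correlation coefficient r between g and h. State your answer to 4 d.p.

r = Cov(g,h) / (s_g · s_h) = 466.02 / (23.52 × 24.82)
  = 466.02 / 583.7664 ≈ 0.7983

0.7983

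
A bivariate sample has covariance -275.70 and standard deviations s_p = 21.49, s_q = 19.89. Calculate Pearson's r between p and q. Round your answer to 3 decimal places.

r = Cov(p,q) / (s_p · s_q) = -275.70 / (21.49 × 19.89)
  = -275.70 / 427.4361 ≈ -0.645

-0.645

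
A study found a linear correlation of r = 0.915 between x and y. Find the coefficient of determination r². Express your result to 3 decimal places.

0.837

r² = (0.915)² = 0.837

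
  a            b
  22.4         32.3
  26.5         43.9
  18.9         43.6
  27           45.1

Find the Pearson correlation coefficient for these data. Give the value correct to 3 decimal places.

0.300

n = 4, Σa = 94.8, Σb = 164.9, Σa² = 2290.22, Σb² = 6905.47, Σab = 3928.61
nΣab − ΣaΣb = 15714.44 − 15632.52 = 81.92
nΣa² − (Σa)² = 9160.88 − 8987.04 = 173.84; nΣb² − (Σb)² = 27621.88 − 27192.01 = 429.87
r = 81.92 / √(173.84 × 429.87) = 81.92 / 273.3653 ≈ 0.300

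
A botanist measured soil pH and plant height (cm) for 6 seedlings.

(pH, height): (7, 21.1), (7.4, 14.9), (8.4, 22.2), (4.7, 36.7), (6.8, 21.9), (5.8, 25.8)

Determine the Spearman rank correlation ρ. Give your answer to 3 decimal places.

-0.657

Rank pH: 4, 5, 6, 1, 3, 2
Rank height: 2, 1, 4, 6, 3, 5
d = rank(pH) − rank(height): 2, 4, 2, -5, 0, -3; Σd² = 58
ρ = 1 − 6Σd² / [n(n²−1)] = 1 − 6×58 / (6×35) = 1 − 348/210 ≈ -0.657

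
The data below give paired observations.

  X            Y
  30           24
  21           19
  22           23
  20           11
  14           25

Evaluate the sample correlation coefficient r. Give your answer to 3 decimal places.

0.093

n = 5, ΣX = 107, ΣY = 102, ΣX² = 2421, ΣY² = 2212, ΣXY = 2195
nΣXY − ΣXΣY = 10975 − 10914 = 61
nΣX² − (ΣX)² = 12105 − 11449 = 656; nΣY² − (ΣY)² = 11060 − 10404 = 656
r = 61 / √(656 × 656) = 61 / 656.0000 ≈ 0.093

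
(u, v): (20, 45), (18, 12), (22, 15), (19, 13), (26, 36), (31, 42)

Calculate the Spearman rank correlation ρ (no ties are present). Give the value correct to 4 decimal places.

0.6571

Rank u: 3, 1, 4, 2, 5, 6
Rank v: 6, 1, 3, 2, 4, 5
d = rank(u) − rank(v): -3, 0, 1, 0, 1, 1; Σd² = 12
ρ = 1 − 6Σd² / [n(n²−1)] = 1 − 6×12 / (6×35) = 1 − 72/210 ≈ 0.6571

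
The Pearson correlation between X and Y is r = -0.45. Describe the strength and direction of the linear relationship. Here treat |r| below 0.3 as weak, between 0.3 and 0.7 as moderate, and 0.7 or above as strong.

moderate negative

r = -0.45 < 0 so the relationship is negative.
|r| = 0.45, which falls in the moderate range.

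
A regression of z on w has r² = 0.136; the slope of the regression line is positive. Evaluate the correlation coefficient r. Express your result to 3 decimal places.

0.369

|r| = √0.136 = 0.369
The association is positive, so r = 0.369.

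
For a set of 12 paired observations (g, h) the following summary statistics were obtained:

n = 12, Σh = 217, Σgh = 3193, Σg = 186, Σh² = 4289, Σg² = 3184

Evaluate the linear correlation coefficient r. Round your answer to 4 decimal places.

r = (nΣgh − ΣgΣh) / √[(nΣg² − (Σg)²)(nΣh² − (Σh)²)]
Numerator: 12×3193 − 186×217 = -2046
Denominator: √[(38208 − 34596)(51468 − 47089)] = √[3612 × 4379] = 3977.0527
r = -2046 / 3977.0527 ≈ -0.5145

-0.5145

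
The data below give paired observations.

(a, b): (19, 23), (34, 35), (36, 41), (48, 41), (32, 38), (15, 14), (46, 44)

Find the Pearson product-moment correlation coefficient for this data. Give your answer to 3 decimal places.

n = 7, Σa = 230, Σb = 236, Σa² = 8482, Σb² = 8692, Σab = 8521
nΣab − ΣaΣb = 59647 − 54280 = 5367
nΣa² − (Σa)² = 59374 − 52900 = 6474; nΣb² − (Σb)² = 60844 − 55696 = 5148
r = 5367 / √(6474 × 5148) = 5367 / 5773.0540 ≈ 0.930

0.930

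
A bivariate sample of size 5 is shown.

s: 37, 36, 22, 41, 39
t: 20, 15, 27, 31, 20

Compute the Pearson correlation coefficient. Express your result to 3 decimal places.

-0.157

n = 5, Σs = 175, Σt = 113, Σs² = 6351, Σt² = 2715, Σst = 3925
nΣst − ΣsΣt = 19625 − 19775 = -150
nΣs² − (Σs)² = 31755 − 30625 = 1130; nΣt² − (Σt)² = 13575 − 12769 = 806
r = -150 / √(1130 × 806) = -150 / 954.3479 ≈ -0.157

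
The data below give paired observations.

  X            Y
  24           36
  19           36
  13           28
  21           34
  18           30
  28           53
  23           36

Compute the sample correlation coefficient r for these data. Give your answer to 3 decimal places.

n = 7, ΣX = 146, ΣY = 253, ΣX² = 3184, ΣY² = 9537, ΣXY = 5478
nΣXY − ΣXΣY = 38346 − 36938 = 1408
nΣX² − (ΣX)² = 22288 − 21316 = 972; nΣY² − (ΣY)² = 66759 − 64009 = 2750
r = 1408 / √(972 × 2750) = 1408 / 1634.9312 ≈ 0.861

0.861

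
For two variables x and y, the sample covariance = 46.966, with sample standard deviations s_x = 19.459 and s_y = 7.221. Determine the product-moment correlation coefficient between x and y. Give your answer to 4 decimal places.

0.3342

r = Cov(x,y) / (s_x · s_y) = 46.966 / (19.459 × 7.221)
  = 46.966 / 140.5134 ≈ 0.3342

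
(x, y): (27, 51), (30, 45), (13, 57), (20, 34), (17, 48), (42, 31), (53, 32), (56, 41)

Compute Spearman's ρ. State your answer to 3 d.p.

Rank x: 4, 5, 1, 3, 2, 6, 7, 8
Rank y: 7, 5, 8, 3, 6, 1, 2, 4
d = rank(x) − rank(y): -3, 0, -7, 0, -4, 5, 5, 4; Σd² = 140
ρ = 1 − 6Σd² / [n(n²−1)] = 1 − 6×140 / (8×63) = 1 − 840/504 ≈ -0.667

-0.667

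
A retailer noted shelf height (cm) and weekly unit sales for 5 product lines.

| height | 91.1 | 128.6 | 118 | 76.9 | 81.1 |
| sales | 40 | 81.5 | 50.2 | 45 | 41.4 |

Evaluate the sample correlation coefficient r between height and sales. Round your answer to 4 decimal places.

n = 5, Σx = 495.7, Σy = 258.1, Σx² = 51251.99, Σy² = 14501.25, Σxy = 26866.54
nΣxy − ΣxΣy = 134332.7 − 127940.17 = 6392.53
nΣx² − (Σx)² = 256259.95 − 245718.49 = 10541.46; nΣy² − (Σy)² = 72506.25 − 66615.61 = 5890.64
r = 6392.53 / √(10541.46 × 5890.64) = 6392.53 / 7880.0981 ≈ 0.8112

0.8112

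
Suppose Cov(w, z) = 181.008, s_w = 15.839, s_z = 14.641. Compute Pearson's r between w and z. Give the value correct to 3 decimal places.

0.781

r = Cov(w,z) / (s_w · s_z) = 181.008 / (15.839 × 14.641)
  = 181.008 / 231.8988 ≈ 0.781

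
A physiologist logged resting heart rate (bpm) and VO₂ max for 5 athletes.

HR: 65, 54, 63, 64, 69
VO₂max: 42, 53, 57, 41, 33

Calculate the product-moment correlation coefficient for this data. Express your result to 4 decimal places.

-0.7183

n = 5, Σx = 315, Σy = 226, Σx² = 19967, Σy² = 10592, Σxy = 14084
nΣxy − ΣxΣy = 70420 − 71190 = -770
nΣx² − (Σx)² = 99835 − 99225 = 610; nΣy² − (Σy)² = 52960 − 51076 = 1884
r = -770 / √(610 × 1884) = -770 / 1072.0261 ≈ -0.7183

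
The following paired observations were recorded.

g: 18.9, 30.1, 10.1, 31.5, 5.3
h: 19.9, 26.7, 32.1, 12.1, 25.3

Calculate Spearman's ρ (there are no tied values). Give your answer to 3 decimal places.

Rank g: 3, 4, 2, 5, 1
Rank h: 2, 4, 5, 1, 3
d = rank(g) − rank(h): 1, 0, -3, 4, -2; Σd² = 30
ρ = 1 − 6Σd² / [n(n²−1)] = 1 − 6×30 / (5×24) = 1 − 180/120 ≈ -0.500

-0.500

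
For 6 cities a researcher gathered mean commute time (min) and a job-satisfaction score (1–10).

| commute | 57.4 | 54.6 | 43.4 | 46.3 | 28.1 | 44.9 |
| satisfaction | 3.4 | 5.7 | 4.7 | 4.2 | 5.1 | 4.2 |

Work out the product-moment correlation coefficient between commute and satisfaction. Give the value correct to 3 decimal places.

-0.319

n = 6, Σx = 274.7, Σy = 27.3, Σx² = 13108.79, Σy² = 127.43, Σxy = 1236.71
nΣxy − ΣxΣy = 7420.26 − 7499.31 = -79.05
nΣx² − (Σx)² = 78652.74 − 75460.09 = 3192.65; nΣy² − (Σy)² = 764.58 − 745.29 = 19.29
r = -79.05 / √(3192.65 × 19.29) = -79.05 / 248.1657 ≈ -0.319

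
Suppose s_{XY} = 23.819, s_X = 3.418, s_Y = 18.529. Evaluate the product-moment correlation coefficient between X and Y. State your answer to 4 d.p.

0.3761

r = Cov(X,Y) / (s_X · s_Y) = 23.819 / (3.418 × 18.529)
  = 23.819 / 63.3321 ≈ 0.3761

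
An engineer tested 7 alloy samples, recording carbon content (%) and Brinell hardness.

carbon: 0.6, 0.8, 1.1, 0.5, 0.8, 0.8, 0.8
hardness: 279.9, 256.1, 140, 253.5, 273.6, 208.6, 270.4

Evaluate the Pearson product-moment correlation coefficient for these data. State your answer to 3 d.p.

-0.739

n = 7, Σx = 5.4, Σy = 1682.1, Σx² = 4.38, Σy² = 419280.55, Σxy = 1255.65
nΣxy − ΣxΣy = 8789.55 − 9083.34 = -293.79
nΣx² − (Σx)² = 30.66 − 29.16 = 1.5; nΣy² − (Σy)² = 2934963.85 − 2829460.41 = 105503.44
r = -293.79 / √(1.5 × 105503.44) = -293.79 / 397.8130 ≈ -0.739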